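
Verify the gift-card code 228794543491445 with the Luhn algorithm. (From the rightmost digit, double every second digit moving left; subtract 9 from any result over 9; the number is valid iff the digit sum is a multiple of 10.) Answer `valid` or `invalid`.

invalid

From the right, keep odd positions and double even positions (subtract 9 from any doubled value over 9):
  doubled (positions 2,4,...): 8 2 8 8 8 5 4 → sum 43
  kept (positions 1,3,...): 5 4 9 3 5 9 8 2 → sum 45
Total = 88.
88 mod 10 = 8, so the number is invalid.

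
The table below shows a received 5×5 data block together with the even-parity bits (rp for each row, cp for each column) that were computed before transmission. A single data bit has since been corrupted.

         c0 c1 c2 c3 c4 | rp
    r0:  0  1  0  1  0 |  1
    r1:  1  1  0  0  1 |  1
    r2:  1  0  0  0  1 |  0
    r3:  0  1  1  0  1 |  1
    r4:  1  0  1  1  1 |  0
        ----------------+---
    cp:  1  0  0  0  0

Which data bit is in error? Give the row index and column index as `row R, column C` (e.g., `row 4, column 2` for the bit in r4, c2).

Recompute each row's even parity and compare to rp:
  r0: data parity 0, sent rp 1 → mismatch
  r1: data parity 1, sent rp 1 → ok
  r2: data parity 0, sent rp 0 → ok
  r3: data parity 1, sent rp 1 → ok
  r4: data parity 0, sent rp 0 → ok
Recompute each column's even parity and compare to cp:
  c0: data parity 1, sent cp 1 → ok
  c1: data parity 1, sent cp 0 → mismatch
  c2: data parity 0, sent cp 0 → ok
  c3: data parity 0, sent cp 0 → ok
  c4: data parity 0, sent cp 0 → ok
Exactly one row (r0) and one column (c1) fail → the flipped bit is at their intersection.

row 0, column 1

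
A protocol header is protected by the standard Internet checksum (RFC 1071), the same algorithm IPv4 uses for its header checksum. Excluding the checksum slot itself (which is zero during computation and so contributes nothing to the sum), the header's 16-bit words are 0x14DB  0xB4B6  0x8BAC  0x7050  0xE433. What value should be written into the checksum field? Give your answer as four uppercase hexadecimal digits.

One's-complement addition (fold any carry out of bit 15 back into bit 0):
  0x14DB + 0xB4B6 = 0x0C991
  0xC991 + 0x8BAC = 0x1553D → wrap carry → 0x553E
  0x553E + 0x7050 = 0x0C58E
  0xC58E + 0xE433 = 0x1A9C1 → wrap carry → 0xA9C2
One's-complement sum = 0xA9C2.
Checksum = ~0xA9C2 & 0xFFFF = 0x563D.

563D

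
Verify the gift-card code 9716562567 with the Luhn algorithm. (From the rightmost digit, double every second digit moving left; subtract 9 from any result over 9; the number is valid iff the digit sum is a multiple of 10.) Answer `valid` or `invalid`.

From the right, keep odd positions and double even positions (subtract 9 from any doubled value over 9):
  doubled (positions 2,4,...): 3 4 1 2 9 → sum 19
  kept (positions 1,3,...): 7 5 6 6 7 → sum 31
Total = 50.
50 mod 10 = 0, so the number is valid.

valid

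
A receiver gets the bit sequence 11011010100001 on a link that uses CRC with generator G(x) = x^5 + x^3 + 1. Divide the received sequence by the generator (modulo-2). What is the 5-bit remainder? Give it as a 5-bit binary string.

00000

Modulo-2 division of 11011010100001 by 101001:
  pos 0: 110110 XOR 101001 = 011111
  pos 1: 111111 XOR 101001 = 010110
  pos 2: 101100 XOR 101001 = 000101
  pos 5: 101100 XOR 101001 = 000101
  pos 8: 101001 XOR 101001 = 000000
Remainder = 00000 (zero — the frame passes the CRC check).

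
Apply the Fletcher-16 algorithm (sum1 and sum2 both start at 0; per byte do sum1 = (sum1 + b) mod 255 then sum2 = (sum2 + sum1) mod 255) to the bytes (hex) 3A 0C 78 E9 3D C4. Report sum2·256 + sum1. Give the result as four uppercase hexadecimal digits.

Running sums (mod 255):
  after byte 0 (3A): sum1=58, sum2=58
  after byte 1 (0C): sum1=70, sum2=128
  after byte 2 (78): sum1=190, sum2=63
  after byte 3 (E9): sum1=168, sum2=231
  after byte 4 (3D): sum1=229, sum2=205
  after byte 5 (C4): sum1=170, sum2=120
Checksum = sum2·256 + sum1 = 120·256 + 170 = 30890 = 0x78AA.

78AA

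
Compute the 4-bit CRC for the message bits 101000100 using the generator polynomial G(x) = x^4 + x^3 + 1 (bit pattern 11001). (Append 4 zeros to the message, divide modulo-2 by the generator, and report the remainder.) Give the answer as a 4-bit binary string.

0110

Append 4 zeros: 1010001000000. Divide by 11001 (XOR where the leading bit is 1):
  pos 0: 10100 XOR 11001 = 01101
  pos 1: 11010 XOR 11001 = 00011
  pos 4: 11100 XOR 11001 = 00101
  pos 6: 10100 XOR 11001 = 01101
  pos 7: 11010 XOR 11001 = 00011
Remainder (last 4 bits) = 0110. This is the CRC / FCS.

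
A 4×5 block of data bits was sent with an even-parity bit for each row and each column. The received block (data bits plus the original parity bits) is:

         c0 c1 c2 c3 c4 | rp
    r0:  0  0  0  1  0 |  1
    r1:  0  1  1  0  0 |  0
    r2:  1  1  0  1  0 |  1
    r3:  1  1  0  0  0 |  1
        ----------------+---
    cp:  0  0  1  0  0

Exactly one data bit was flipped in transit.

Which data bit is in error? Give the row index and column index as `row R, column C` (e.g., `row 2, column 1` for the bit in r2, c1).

row 3, column 1

Recompute each row's even parity and compare to rp:
  r0: data parity 1, sent rp 1 → ok
  r1: data parity 0, sent rp 0 → ok
  r2: data parity 1, sent rp 1 → ok
  r3: data parity 0, sent rp 1 → mismatch
Recompute each column's even parity and compare to cp:
  c0: data parity 0, sent cp 0 → ok
  c1: data parity 1, sent cp 0 → mismatch
  c2: data parity 1, sent cp 1 → ok
  c3: data parity 0, sent cp 0 → ok
  c4: data parity 0, sent cp 0 → ok
Exactly one row (r3) and one column (c1) fail → the flipped bit is at their intersection.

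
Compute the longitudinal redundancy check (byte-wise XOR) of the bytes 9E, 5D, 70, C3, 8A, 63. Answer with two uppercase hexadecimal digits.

XOR the bytes together:
  start with 0x9E
  0x9E ⊕ 0x5D = 0xC3
  0xC3 ⊕ 0x70 = 0xB3
  0xB3 ⊕ 0xC3 = 0x70
  0x70 ⊕ 0x8A = 0xFA
  0xFA ⊕ 0x63 = 0x99

99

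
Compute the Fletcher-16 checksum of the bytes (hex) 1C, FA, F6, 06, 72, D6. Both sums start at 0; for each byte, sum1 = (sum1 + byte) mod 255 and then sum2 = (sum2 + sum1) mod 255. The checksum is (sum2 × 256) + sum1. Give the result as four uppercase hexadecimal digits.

Running sums (mod 255):
  after byte 0 (1C): sum1=28, sum2=28
  after byte 1 (FA): sum1=23, sum2=51
  after byte 2 (F6): sum1=14, sum2=65
  after byte 3 (06): sum1=20, sum2=85
  after byte 4 (72): sum1=134, sum2=219
  after byte 5 (D6): sum1=93, sum2=57
Checksum = sum2·256 + sum1 = 57·256 + 93 = 14685 = 0x395D.

395D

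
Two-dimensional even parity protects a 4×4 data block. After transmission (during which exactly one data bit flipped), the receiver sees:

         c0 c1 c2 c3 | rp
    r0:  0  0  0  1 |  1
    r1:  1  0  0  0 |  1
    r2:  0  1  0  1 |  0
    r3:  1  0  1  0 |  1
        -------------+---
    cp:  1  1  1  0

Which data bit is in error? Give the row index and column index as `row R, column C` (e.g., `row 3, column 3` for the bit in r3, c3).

Recompute each row's even parity and compare to rp:
  r0: data parity 1, sent rp 1 → ok
  r1: data parity 1, sent rp 1 → ok
  r2: data parity 0, sent rp 0 → ok
  r3: data parity 0, sent rp 1 → mismatch
Recompute each column's even parity and compare to cp:
  c0: data parity 0, sent cp 1 → mismatch
  c1: data parity 1, sent cp 1 → ok
  c2: data parity 1, sent cp 1 → ok
  c3: data parity 0, sent cp 0 → ok
Exactly one row (r3) and one column (c0) fail → the flipped bit is at their intersection.

row 3, column 0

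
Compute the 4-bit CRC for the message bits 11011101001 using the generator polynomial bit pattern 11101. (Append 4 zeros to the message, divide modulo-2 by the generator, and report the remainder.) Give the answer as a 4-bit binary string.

Append 4 zeros: 110111010010000. Divide by 11101 (XOR where the leading bit is 1):
  pos 0: 11011 XOR 11101 = 00110
  pos 2: 11010 XOR 11101 = 00111
  pos 4: 11110 XOR 11101 = 00011
  pos 7: 11010 XOR 11101 = 00111
  pos 9: 11100 XOR 11101 = 00001
Remainder (last 4 bits) = 0010. This is the CRC / FCS.

0010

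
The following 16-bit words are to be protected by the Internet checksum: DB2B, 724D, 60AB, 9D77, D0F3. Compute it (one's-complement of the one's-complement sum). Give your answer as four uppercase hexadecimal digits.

One's-complement addition (fold any carry out of bit 15 back into bit 0):
  0xDB2B + 0x724D = 0x14D78 → wrap carry → 0x4D79
  0x4D79 + 0x60AB = 0x0AE24
  0xAE24 + 0x9D77 = 0x14B9B → wrap carry → 0x4B9C
  0x4B9C + 0xD0F3 = 0x11C8F → wrap carry → 0x1C90
One's-complement sum = 0x1C90.
Checksum = ~0x1C90 & 0xFFFF = 0xE36F.

E36F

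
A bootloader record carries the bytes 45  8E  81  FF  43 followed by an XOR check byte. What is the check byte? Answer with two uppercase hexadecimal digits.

F6

XOR the bytes together:
  start with 0x45
  0x45 ⊕ 0x8E = 0xCB
  0xCB ⊕ 0x81 = 0x4A
  0x4A ⊕ 0xFF = 0xB5
  0xB5 ⊕ 0x43 = 0xF6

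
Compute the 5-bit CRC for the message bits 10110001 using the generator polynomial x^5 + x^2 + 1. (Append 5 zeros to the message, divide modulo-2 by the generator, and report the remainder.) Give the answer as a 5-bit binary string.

Append 5 zeros: 1011000100000. Divide by 100101 (XOR where the leading bit is 1):
  pos 0: 101100 XOR 100101 = 001001
  pos 2: 100101 XOR 100101 = 000000
Remainder (last 5 bits) = 00000. This is the CRC / FCS.

00000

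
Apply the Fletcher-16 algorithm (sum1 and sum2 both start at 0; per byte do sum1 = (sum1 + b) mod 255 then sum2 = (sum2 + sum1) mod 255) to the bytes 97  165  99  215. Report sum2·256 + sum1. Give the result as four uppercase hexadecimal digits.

1542

Running sums (mod 255):
  after byte 0 (97): sum1=97, sum2=97
  after byte 1 (165): sum1=7, sum2=104
  after byte 2 (99): sum1=106, sum2=210
  after byte 3 (215): sum1=66, sum2=21
Checksum = sum2·256 + sum1 = 21·256 + 66 = 5442 = 0x1542.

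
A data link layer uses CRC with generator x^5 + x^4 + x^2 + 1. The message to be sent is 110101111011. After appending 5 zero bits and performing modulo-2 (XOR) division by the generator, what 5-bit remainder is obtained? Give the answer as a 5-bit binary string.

Append 5 zeros: 11010111101100000. Divide by 110101 (XOR where the leading bit is 1):
  pos 0: 110101 XOR 110101 = 000000
  pos 6: 111011 XOR 110101 = 001110
  pos 8: 111000 XOR 110101 = 001101
  pos 10: 110100 XOR 110101 = 000001
Remainder (last 5 bits) = 00010. This is the CRC / FCS.

00010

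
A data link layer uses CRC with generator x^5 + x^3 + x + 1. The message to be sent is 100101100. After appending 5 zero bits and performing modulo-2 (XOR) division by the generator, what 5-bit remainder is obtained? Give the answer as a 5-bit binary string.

Append 5 zeros: 10010110000000. Divide by 101011 (XOR where the leading bit is 1):
  pos 0: 100101 XOR 101011 = 001110
  pos 2: 111010 XOR 101011 = 010001
  pos 3: 100010 XOR 101011 = 001001
  pos 5: 100100 XOR 101011 = 001111
  pos 7: 111100 XOR 101011 = 010111
  pos 8: 101110 XOR 101011 = 000101
Remainder (last 5 bits) = 00101. This is the CRC / FCS.

00101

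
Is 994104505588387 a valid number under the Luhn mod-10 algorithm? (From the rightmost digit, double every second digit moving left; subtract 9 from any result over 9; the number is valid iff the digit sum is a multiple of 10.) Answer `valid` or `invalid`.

From the right, keep odd positions and double even positions (subtract 9 from any doubled value over 9):
  doubled (positions 2,4,...): 7 7 1 0 8 2 9 → sum 34
  kept (positions 1,3,...): 7 3 8 5 5 0 4 9 → sum 41
Total = 75.
75 mod 10 = 5, so the number is invalid.

invalid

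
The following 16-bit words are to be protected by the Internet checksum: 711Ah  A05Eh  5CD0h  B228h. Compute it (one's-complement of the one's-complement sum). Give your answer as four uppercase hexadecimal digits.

One's-complement addition (fold any carry out of bit 15 back into bit 0):
  0x711A + 0xA05E = 0x11178 → wrap carry → 0x1179
  0x1179 + 0x5CD0 = 0x06E49
  0x6E49 + 0xB228 = 0x12071 → wrap carry → 0x2072
One's-complement sum = 0x2072.
Checksum = ~0x2072 & 0xFFFF = 0xDF8D.

DF8D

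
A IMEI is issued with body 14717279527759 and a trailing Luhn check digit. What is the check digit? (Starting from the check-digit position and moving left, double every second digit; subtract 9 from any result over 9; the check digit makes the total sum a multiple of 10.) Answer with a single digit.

0

Partial digits right→left: 9 5 7 7 2 5 9 7 2 7 1 7 4 1
Double every second digit counting from the check-digit position (so the 1st, 3rd, 5th, ... of the partial from the right).
  doubled (with −9 where >9): 9 5 4 9 4 2 8 → sum 41
  kept as-is: 5 7 5 7 7 7 1 → sum 39
Total = 41 + 39 = 80.
Check digit = (10 − (80 mod 10)) mod 10 = 0.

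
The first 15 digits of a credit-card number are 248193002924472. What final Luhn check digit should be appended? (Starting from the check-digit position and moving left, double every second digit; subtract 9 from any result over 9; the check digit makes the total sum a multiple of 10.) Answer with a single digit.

2

Partial digits right→left: 2 7 4 4 2 9 2 0 0 3 9 1 8 4 2
Double every second digit counting from the check-digit position (so the 1st, 3rd, 5th, ... of the partial from the right).
  doubled (with −9 where >9): 4 8 4 4 0 9 7 4 → sum 40
  kept as-is: 7 4 9 0 3 1 4 → sum 28
Total = 40 + 28 = 68.
Check digit = (10 − (68 mod 10)) mod 10 = 2.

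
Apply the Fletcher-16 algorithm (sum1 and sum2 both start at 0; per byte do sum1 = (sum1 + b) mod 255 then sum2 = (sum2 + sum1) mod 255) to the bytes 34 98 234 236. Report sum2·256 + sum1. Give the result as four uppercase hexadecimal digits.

725C

Running sums (mod 255):
  after byte 0 (34): sum1=34, sum2=34
  after byte 1 (98): sum1=132, sum2=166
  after byte 2 (234): sum1=111, sum2=22
  after byte 3 (236): sum1=92, sum2=114
Checksum = sum2·256 + sum1 = 114·256 + 92 = 29276 = 0x725C.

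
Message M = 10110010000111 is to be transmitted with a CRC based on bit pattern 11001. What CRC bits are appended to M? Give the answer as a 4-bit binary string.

Append 4 zeros: 101100100001110000. Divide by 11001 (XOR where the leading bit is 1):
  pos 0: 10110 XOR 11001 = 01111
  pos 1: 11110 XOR 11001 = 00111
  pos 3: 11110 XOR 11001 = 00111
  pos 5: 11100 XOR 11001 = 00101
  pos 7: 10101 XOR 11001 = 01100
  pos 8: 11001 XOR 11001 = 00000
  pos 13: 10000 XOR 11001 = 01001
Remainder (last 4 bits) = 1001. This is the CRC / FCS.

1001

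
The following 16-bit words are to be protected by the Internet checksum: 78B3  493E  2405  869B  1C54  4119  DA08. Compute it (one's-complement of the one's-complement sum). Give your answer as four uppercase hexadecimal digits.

5BF7

One's-complement addition (fold any carry out of bit 15 back into bit 0):
  0x78B3 + 0x493E = 0x0C1F1
  0xC1F1 + 0x2405 = 0x0E5F6
  0xE5F6 + 0x869B = 0x16C91 → wrap carry → 0x6C92
  0x6C92 + 0x1C54 = 0x088E6
  0x88E6 + 0x4119 = 0x0C9FF
  0xC9FF + 0xDA08 = 0x1A407 → wrap carry → 0xA408
One's-complement sum = 0xA408.
Checksum = ~0xA408 & 0xFFFF = 0x5BF7.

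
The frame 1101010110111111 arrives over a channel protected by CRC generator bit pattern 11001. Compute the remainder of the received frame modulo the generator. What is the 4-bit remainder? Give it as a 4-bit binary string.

0000

Modulo-2 division of 1101010110111111 by 11001:
  pos 0: 11010 XOR 11001 = 00011
  pos 3: 11101 XOR 11001 = 00100
  pos 5: 10010 XOR 11001 = 01011
  pos 6: 10111 XOR 11001 = 01110
  pos 7: 11101 XOR 11001 = 00100
  pos 9: 10011 XOR 11001 = 01010
  pos 10: 10101 XOR 11001 = 01100
  pos 11: 11001 XOR 11001 = 00000
Remainder = 0000 (zero — the frame passes the CRC check).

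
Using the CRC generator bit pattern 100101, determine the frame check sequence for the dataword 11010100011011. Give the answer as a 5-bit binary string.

Append 5 zeros: 1101010001101100000. Divide by 100101 (XOR where the leading bit is 1):
  pos 0: 110101 XOR 100101 = 010000
  pos 1: 100000 XOR 100101 = 000101
  pos 4: 101001 XOR 100101 = 001100
  pos 6: 110010 XOR 100101 = 010111
  pos 7: 101111 XOR 100101 = 001010
  pos 9: 101010 XOR 100101 = 001111
  pos 11: 111100 XOR 100101 = 011001
  pos 12: 110010 XOR 100101 = 010111
  pos 13: 101110 XOR 100101 = 001011
Remainder (last 5 bits) = 01011. This is the CRC / FCS.

01011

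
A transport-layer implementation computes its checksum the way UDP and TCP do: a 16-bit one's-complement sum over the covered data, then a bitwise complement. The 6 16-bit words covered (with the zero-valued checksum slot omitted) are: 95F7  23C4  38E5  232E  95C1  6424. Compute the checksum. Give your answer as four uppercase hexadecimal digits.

F04A

One's-complement addition (fold any carry out of bit 15 back into bit 0):
  0x95F7 + 0x23C4 = 0x0B9BB
  0xB9BB + 0x38E5 = 0x0F2A0
  0xF2A0 + 0x232E = 0x115CE → wrap carry → 0x15CF
  0x15CF + 0x95C1 = 0x0AB90
  0xAB90 + 0x6424 = 0x10FB4 → wrap carry → 0x0FB5
One's-complement sum = 0x0FB5.
Checksum = ~0x0FB5 & 0xFFFF = 0xF04A.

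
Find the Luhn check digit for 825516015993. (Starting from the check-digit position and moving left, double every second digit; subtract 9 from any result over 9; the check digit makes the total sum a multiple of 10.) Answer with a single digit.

Partial digits right→left: 3 9 9 5 1 0 6 1 5 5 2 8
Double every second digit counting from the check-digit position (so the 1st, 3rd, 5th, ... of the partial from the right).
  doubled (with −9 where >9): 6 9 2 3 1 4 → sum 25
  kept as-is: 9 5 0 1 5 8 → sum 28
Total = 25 + 28 = 53.
Check digit = (10 − (53 mod 10)) mod 10 = 7.

7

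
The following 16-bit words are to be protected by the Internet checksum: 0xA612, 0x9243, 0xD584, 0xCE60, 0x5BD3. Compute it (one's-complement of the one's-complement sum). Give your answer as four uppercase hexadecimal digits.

C7F0

One's-complement addition (fold any carry out of bit 15 back into bit 0):
  0xA612 + 0x9243 = 0x13855 → wrap carry → 0x3856
  0x3856 + 0xD584 = 0x10DDA → wrap carry → 0x0DDB
  0x0DDB + 0xCE60 = 0x0DC3B
  0xDC3B + 0x5BD3 = 0x1380E → wrap carry → 0x380F
One's-complement sum = 0x380F.
Checksum = ~0x380F & 0xFFFF = 0xC7F0.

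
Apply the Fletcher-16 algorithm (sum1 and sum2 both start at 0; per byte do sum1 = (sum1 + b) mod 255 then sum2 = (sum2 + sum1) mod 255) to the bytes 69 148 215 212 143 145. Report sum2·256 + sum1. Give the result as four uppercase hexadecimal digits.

Running sums (mod 255):
  after byte 0 (69): sum1=69, sum2=69
  after byte 1 (148): sum1=217, sum2=31
  after byte 2 (215): sum1=177, sum2=208
  after byte 3 (212): sum1=134, sum2=87
  after byte 4 (143): sum1=22, sum2=109
  after byte 5 (145): sum1=167, sum2=21
Checksum = sum2·256 + sum1 = 21·256 + 167 = 5543 = 0x15A7.

15A7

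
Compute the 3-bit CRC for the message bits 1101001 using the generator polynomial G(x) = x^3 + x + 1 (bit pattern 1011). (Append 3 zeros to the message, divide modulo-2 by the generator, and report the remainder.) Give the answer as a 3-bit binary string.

Append 3 zeros: 1101001000. Divide by 1011 (XOR where the leading bit is 1):
  pos 0: 1101 XOR 1011 = 0110
  pos 1: 1100 XOR 1011 = 0111
  pos 2: 1110 XOR 1011 = 0101
  pos 3: 1011 XOR 1011 = 0000
Remainder (last 3 bits) = 000. This is the CRC / FCS.

000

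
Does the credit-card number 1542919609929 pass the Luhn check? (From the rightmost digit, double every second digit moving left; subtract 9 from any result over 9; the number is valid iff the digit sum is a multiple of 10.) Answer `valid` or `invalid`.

From the right, keep odd positions and double even positions (subtract 9 from any doubled value over 9):
  doubled (positions 2,4,...): 4 9 3 2 4 1 → sum 23
  kept (positions 1,3,...): 9 9 0 9 9 4 1 → sum 41
Total = 64.
64 mod 10 = 4, so the number is invalid.

invalid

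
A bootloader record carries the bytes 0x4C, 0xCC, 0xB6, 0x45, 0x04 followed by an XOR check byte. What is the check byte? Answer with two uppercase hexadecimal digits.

77

XOR the bytes together:
  start with 0x4C
  0x4C ⊕ 0xCC = 0x80
  0x80 ⊕ 0xB6 = 0x36
  0x36 ⊕ 0x45 = 0x73
  0x73 ⊕ 0x04 = 0x77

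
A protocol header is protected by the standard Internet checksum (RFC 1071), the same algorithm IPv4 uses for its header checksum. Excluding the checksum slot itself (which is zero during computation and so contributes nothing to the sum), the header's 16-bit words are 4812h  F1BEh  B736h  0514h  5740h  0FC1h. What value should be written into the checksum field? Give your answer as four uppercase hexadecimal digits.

One's-complement addition (fold any carry out of bit 15 back into bit 0):
  0x4812 + 0xF1BE = 0x139D0 → wrap carry → 0x39D1
  0x39D1 + 0xB736 = 0x0F107
  0xF107 + 0x0514 = 0x0F61B
  0xF61B + 0x5740 = 0x14D5B → wrap carry → 0x4D5C
  0x4D5C + 0x0FC1 = 0x05D1D
One's-complement sum = 0x5D1D.
Checksum = ~0x5D1D & 0xFFFF = 0xA2E2.

A2E2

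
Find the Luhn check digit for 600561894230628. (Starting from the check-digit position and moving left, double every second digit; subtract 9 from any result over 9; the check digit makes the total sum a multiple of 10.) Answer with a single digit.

Partial digits right→left: 8 2 6 0 3 2 4 9 8 1 6 5 0 0 6
Double every second digit counting from the check-digit position (so the 1st, 3rd, 5th, ... of the partial from the right).
  doubled (with −9 where >9): 7 3 6 8 7 3 0 3 → sum 37
  kept as-is: 2 0 2 9 1 5 0 → sum 19
Total = 37 + 19 = 56.
Check digit = (10 − (56 mod 10)) mod 10 = 4.

4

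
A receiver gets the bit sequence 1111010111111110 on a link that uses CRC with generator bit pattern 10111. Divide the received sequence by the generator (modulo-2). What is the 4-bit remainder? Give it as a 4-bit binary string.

0001

Modulo-2 division of 1111010111111110 by 10111:
  pos 0: 11110 XOR 10111 = 01001
  pos 1: 10011 XOR 10111 = 00100
  pos 3: 10001 XOR 10111 = 00110
  pos 5: 11011 XOR 10111 = 01100
  pos 6: 11001 XOR 10111 = 01110
  pos 7: 11101 XOR 10111 = 01010
  pos 8: 10101 XOR 10111 = 00010
  pos 11: 10110 XOR 10111 = 00001
Remainder = 0001 (nonzero — an error is detected).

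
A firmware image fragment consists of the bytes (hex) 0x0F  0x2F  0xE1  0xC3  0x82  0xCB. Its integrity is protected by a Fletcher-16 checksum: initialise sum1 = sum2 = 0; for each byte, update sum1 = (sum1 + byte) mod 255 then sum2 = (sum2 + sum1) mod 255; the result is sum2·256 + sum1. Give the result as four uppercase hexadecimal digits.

Running sums (mod 255):
  after byte 0 (0x0F): sum1=15, sum2=15
  after byte 1 (0x2F): sum1=62, sum2=77
  after byte 2 (0xE1): sum1=32, sum2=109
  after byte 3 (0xC3): sum1=227, sum2=81
  after byte 4 (0x82): sum1=102, sum2=183
  after byte 5 (0xCB): sum1=50, sum2=233
Checksum = sum2·256 + sum1 = 233·256 + 50 = 59698 = 0xE932.

E932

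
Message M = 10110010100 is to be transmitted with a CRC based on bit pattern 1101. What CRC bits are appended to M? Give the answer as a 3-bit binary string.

110

Append 3 zeros: 10110010100000. Divide by 1101 (XOR where the leading bit is 1):
  pos 0: 1011 XOR 1101 = 0110
  pos 1: 1100 XOR 1101 = 0001
  pos 4: 1010 XOR 1101 = 0111
  pos 5: 1111 XOR 1101 = 0010
  pos 7: 1000 XOR 1101 = 0101
  pos 8: 1010 XOR 1101 = 0111
  pos 9: 1110 XOR 1101 = 0011
Remainder (last 3 bits) = 110. This is the CRC / FCS.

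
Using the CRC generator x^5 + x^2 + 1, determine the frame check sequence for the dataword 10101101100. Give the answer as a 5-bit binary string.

01100

Append 5 zeros: 1010110110000000. Divide by 100101 (XOR where the leading bit is 1):
  pos 0: 101011 XOR 100101 = 001110
  pos 2: 111001 XOR 100101 = 011100
  pos 3: 111001 XOR 100101 = 011100
  pos 4: 111000 XOR 100101 = 011101
  pos 5: 111010 XOR 100101 = 011111
  pos 6: 111110 XOR 100101 = 011011
  pos 7: 110110 XOR 100101 = 010011
  pos 8: 100110 XOR 100101 = 000011
Remainder (last 5 bits) = 01100. This is the CRC / FCS.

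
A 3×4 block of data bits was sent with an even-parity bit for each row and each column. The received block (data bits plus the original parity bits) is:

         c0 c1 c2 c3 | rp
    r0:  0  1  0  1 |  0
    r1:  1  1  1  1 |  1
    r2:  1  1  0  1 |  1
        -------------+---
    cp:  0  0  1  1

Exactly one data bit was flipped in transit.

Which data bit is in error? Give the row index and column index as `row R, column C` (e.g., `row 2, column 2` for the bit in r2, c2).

row 1, column 1

Recompute each row's even parity and compare to rp:
  r0: data parity 0, sent rp 0 → ok
  r1: data parity 0, sent rp 1 → mismatch
  r2: data parity 1, sent rp 1 → ok
Recompute each column's even parity and compare to cp:
  c0: data parity 0, sent cp 0 → ok
  c1: data parity 1, sent cp 0 → mismatch
  c2: data parity 1, sent cp 1 → ok
  c3: data parity 1, sent cp 1 → ok
Exactly one row (r1) and one column (c1) fail → the flipped bit is at their intersection.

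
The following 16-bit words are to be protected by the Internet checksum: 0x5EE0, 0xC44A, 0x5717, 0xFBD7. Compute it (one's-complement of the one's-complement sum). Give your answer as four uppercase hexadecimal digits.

One's-complement addition (fold any carry out of bit 15 back into bit 0):
  0x5EE0 + 0xC44A = 0x1232A → wrap carry → 0x232B
  0x232B + 0x5717 = 0x07A42
  0x7A42 + 0xFBD7 = 0x17619 → wrap carry → 0x761A
One's-complement sum = 0x761A.
Checksum = ~0x761A & 0xFFFF = 0x89E5.

89E5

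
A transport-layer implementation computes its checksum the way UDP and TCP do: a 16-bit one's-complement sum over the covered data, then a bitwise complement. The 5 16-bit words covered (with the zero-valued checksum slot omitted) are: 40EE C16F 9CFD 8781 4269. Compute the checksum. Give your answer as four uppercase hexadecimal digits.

96B9

One's-complement addition (fold any carry out of bit 15 back into bit 0):
  0x40EE + 0xC16F = 0x1025D → wrap carry → 0x025E
  0x025E + 0x9CFD = 0x09F5B
  0x9F5B + 0x8781 = 0x126DC → wrap carry → 0x26DD
  0x26DD + 0x4269 = 0x06946
One's-complement sum = 0x6946.
Checksum = ~0x6946 & 0xFFFF = 0x96B9.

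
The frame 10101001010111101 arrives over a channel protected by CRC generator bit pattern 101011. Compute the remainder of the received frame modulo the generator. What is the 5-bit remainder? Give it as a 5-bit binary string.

Modulo-2 division of 10101001010111101 by 101011:
  pos 0: 101010 XOR 101011 = 000001
  pos 5: 101010 XOR 101011 = 000001
  pos 10: 111110 XOR 101011 = 010101
  pos 11: 101011 XOR 101011 = 000000
Remainder = 00000 (zero — the frame passes the CRC check).

00000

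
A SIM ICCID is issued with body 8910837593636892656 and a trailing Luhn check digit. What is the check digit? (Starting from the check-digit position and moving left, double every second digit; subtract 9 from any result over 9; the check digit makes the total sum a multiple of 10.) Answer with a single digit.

Partial digits right→left: 6 5 6 2 9 8 6 3 6 3 9 5 7 3 8 0 1 9 8
Double every second digit counting from the check-digit position (so the 1st, 3rd, 5th, ... of the partial from the right).
  doubled (with −9 where >9): 3 3 9 3 3 9 5 7 2 7 → sum 51
  kept as-is: 5 2 8 3 3 5 3 0 9 → sum 38
Total = 51 + 38 = 89.
Check digit = (10 − (89 mod 10)) mod 10 = 1.

1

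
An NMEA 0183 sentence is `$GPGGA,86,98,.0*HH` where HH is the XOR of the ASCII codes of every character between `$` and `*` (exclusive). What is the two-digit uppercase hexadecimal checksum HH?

XOR the ASCII codes of the payload characters:
  'G' = 0x47 → acc = 0x47
  'P' = 0x50 → acc = 0x17
  'G' = 0x47 → acc = 0x50
  'G' = 0x47 → acc = 0x17
  'A' = 0x41 → acc = 0x56
  ',' = 0x2C → acc = 0x7A
  '8' = 0x38 → acc = 0x42
  '6' = 0x36 → acc = 0x74
  ',' = 0x2C → acc = 0x58
  '9' = 0x39 → acc = 0x61
  '8' = 0x38 → acc = 0x59
  ',' = 0x2C → acc = 0x75
  '.' = 0x2E → acc = 0x5B
  '0' = 0x30 → acc = 0x6B
Checksum = 0x6B.

6B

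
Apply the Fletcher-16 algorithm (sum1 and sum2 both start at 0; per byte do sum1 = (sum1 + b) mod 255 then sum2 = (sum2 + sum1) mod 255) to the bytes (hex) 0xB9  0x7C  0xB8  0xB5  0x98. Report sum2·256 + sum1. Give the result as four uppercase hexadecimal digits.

C03D

Running sums (mod 255):
  after byte 0 (0xB9): sum1=185, sum2=185
  after byte 1 (0x7C): sum1=54, sum2=239
  after byte 2 (0xB8): sum1=238, sum2=222
  after byte 3 (0xB5): sum1=164, sum2=131
  after byte 4 (0x98): sum1=61, sum2=192
Checksum = sum2·256 + sum1 = 192·256 + 61 = 49213 = 0xC03D.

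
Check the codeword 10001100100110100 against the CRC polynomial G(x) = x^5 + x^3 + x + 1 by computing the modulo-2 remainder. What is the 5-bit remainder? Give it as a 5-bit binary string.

00100

Modulo-2 division of 10001100100110100 by 101011:
  pos 0: 100011 XOR 101011 = 001000
  pos 2: 100000 XOR 101011 = 001011
  pos 4: 101110 XOR 101011 = 000101
  pos 7: 101011 XOR 101011 = 000000
Remainder = 00100 (nonzero — an error is detected).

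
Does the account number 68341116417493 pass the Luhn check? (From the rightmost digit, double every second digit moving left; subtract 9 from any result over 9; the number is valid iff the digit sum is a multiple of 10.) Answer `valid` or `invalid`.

invalid

From the right, keep odd positions and double even positions (subtract 9 from any doubled value over 9):
  doubled (positions 2,4,...): 9 5 8 2 2 6 3 → sum 35
  kept (positions 1,3,...): 3 4 1 6 1 4 8 → sum 27
Total = 62.
62 mod 10 = 2, so the number is invalid.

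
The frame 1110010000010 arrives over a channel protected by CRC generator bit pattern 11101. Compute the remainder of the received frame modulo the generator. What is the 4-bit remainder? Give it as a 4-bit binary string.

Modulo-2 division of 1110010000010 by 11101:
  pos 0: 11100 XOR 11101 = 00001
  pos 4: 11000 XOR 11101 = 00101
  pos 6: 10100 XOR 11101 = 01001
  pos 7: 10011 XOR 11101 = 01110
  pos 8: 11100 XOR 11101 = 00001
Remainder = 0001 (nonzero — an error is detected).

0001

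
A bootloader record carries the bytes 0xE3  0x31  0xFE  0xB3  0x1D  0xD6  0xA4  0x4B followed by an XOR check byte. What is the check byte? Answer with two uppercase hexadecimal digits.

XOR the bytes together:
  start with 0xE3
  0xE3 ⊕ 0x31 = 0xD2
  0xD2 ⊕ 0xFE = 0x2C
  0x2C ⊕ 0xB3 = 0x9F
  0x9F ⊕ 0x1D = 0x82
  0x82 ⊕ 0xD6 = 0x54
  0x54 ⊕ 0xA4 = 0xF0
  0xF0 ⊕ 0x4B = 0xBB

BB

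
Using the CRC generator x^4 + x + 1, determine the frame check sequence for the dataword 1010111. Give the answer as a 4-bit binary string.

Append 4 zeros: 10101110000. Divide by 10011 (XOR where the leading bit is 1):
  pos 0: 10101 XOR 10011 = 00110
  pos 2: 11011 XOR 10011 = 01000
  pos 3: 10000 XOR 10011 = 00011
  pos 6: 11000 XOR 10011 = 01011
Remainder (last 4 bits) = 1011. This is the CRC / FCS.

1011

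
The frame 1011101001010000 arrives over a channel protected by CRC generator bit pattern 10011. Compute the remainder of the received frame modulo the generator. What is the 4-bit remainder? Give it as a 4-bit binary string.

1000

Modulo-2 division of 1011101001010000 by 10011:
  pos 0: 10111 XOR 10011 = 00100
  pos 2: 10001 XOR 10011 = 00010
  pos 5: 10001 XOR 10011 = 00010
  pos 8: 10010 XOR 10011 = 00001
Remainder = 1000 (nonzero — an error is detected).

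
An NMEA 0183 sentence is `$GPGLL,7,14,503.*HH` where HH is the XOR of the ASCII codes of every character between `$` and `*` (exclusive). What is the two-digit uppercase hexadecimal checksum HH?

XOR the ASCII codes of the payload characters:
  'G' = 0x47 → acc = 0x47
  'P' = 0x50 → acc = 0x17
  'G' = 0x47 → acc = 0x50
  'L' = 0x4C → acc = 0x1C
  'L' = 0x4C → acc = 0x50
  ',' = 0x2C → acc = 0x7C
  '7' = 0x37 → acc = 0x4B
  ',' = 0x2C → acc = 0x67
  '1' = 0x31 → acc = 0x56
  '4' = 0x34 → acc = 0x62
  ',' = 0x2C → acc = 0x4E
  '5' = 0x35 → acc = 0x7B
  '0' = 0x30 → acc = 0x4B
  '3' = 0x33 → acc = 0x78
  '.' = 0x2E → acc = 0x56
Checksum = 0x56.

56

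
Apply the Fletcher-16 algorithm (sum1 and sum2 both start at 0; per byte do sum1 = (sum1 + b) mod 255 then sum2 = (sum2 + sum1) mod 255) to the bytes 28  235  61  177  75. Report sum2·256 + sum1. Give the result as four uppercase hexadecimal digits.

A242

Running sums (mod 255):
  after byte 0 (28): sum1=28, sum2=28
  after byte 1 (235): sum1=8, sum2=36
  after byte 2 (61): sum1=69, sum2=105
  after byte 3 (177): sum1=246, sum2=96
  after byte 4 (75): sum1=66, sum2=162
Checksum = sum2·256 + sum1 = 162·256 + 66 = 41538 = 0xA242.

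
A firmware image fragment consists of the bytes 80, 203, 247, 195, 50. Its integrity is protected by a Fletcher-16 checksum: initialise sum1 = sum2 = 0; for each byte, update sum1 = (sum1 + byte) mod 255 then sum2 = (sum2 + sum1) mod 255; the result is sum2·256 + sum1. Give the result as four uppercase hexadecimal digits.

Running sums (mod 255):
  after byte 0 (80): sum1=80, sum2=80
  after byte 1 (203): sum1=28, sum2=108
  after byte 2 (247): sum1=20, sum2=128
  after byte 3 (195): sum1=215, sum2=88
  after byte 4 (50): sum1=10, sum2=98
Checksum = sum2·256 + sum1 = 98·256 + 10 = 25098 = 0x620A.

620A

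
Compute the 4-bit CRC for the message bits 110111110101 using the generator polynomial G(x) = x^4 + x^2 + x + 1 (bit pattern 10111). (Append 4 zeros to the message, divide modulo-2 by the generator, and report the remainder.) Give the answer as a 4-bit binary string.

1000

Append 4 zeros: 1101111101010000. Divide by 10111 (XOR where the leading bit is 1):
  pos 0: 11011 XOR 10111 = 01100
  pos 1: 11001 XOR 10111 = 01110
  pos 2: 11101 XOR 10111 = 01010
  pos 3: 10101 XOR 10111 = 00010
  pos 6: 10010 XOR 10111 = 00101
  pos 8: 10110 XOR 10111 = 00001
Remainder (last 4 bits) = 1000. This is the CRC / FCS.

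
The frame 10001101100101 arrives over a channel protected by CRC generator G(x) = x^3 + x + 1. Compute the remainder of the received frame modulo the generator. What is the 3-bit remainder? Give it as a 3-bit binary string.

100

Modulo-2 division of 10001101100101 by 1011:
  pos 0: 1000 XOR 1011 = 0011
  pos 2: 1111 XOR 1011 = 0100
  pos 3: 1000 XOR 1011 = 0011
  pos 5: 1111 XOR 1011 = 0100
  pos 6: 1000 XOR 1011 = 0011
  pos 8: 1101 XOR 1011 = 0110
  pos 9: 1100 XOR 1011 = 0111
  pos 10: 1111 XOR 1011 = 0100
Remainder = 100 (nonzero — an error is detected).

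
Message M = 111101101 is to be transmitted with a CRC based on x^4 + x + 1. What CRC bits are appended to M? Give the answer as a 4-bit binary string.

Append 4 zeros: 1111011010000. Divide by 10011 (XOR where the leading bit is 1):
  pos 0: 11110 XOR 10011 = 01101
  pos 1: 11011 XOR 10011 = 01000
  pos 2: 10001 XOR 10011 = 00010
  pos 5: 10010 XOR 10011 = 00001
Remainder (last 4 bits) = 1000. This is the CRC / FCS.

1000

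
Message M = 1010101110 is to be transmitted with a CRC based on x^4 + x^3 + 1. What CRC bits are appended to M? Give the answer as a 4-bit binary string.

1101

Append 4 zeros: 10101011100000. Divide by 11001 (XOR where the leading bit is 1):
  pos 0: 10101 XOR 11001 = 01100
  pos 1: 11000 XOR 11001 = 00001
  pos 5: 11110 XOR 11001 = 00111
  pos 7: 11100 XOR 11001 = 00101
  pos 9: 10100 XOR 11001 = 01101
Remainder (last 4 bits) = 1101. This is the CRC / FCS.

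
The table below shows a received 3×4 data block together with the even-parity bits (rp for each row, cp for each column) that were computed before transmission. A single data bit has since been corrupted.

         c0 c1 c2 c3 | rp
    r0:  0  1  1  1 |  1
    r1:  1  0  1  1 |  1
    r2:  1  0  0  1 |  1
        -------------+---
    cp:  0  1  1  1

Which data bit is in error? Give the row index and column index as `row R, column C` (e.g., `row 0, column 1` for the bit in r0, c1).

Recompute each row's even parity and compare to rp:
  r0: data parity 1, sent rp 1 → ok
  r1: data parity 1, sent rp 1 → ok
  r2: data parity 0, sent rp 1 → mismatch
Recompute each column's even parity and compare to cp:
  c0: data parity 0, sent cp 0 → ok
  c1: data parity 1, sent cp 1 → ok
  c2: data parity 0, sent cp 1 → mismatch
  c3: data parity 1, sent cp 1 → ok
Exactly one row (r2) and one column (c2) fail → the flipped bit is at their intersection.

row 2, column 2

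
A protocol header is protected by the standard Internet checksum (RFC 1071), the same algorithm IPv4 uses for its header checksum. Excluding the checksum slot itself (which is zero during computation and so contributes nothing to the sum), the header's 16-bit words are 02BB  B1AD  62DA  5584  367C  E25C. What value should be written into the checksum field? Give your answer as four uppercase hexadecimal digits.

7A5F

One's-complement addition (fold any carry out of bit 15 back into bit 0):
  0x02BB + 0xB1AD = 0x0B468
  0xB468 + 0x62DA = 0x11742 → wrap carry → 0x1743
  0x1743 + 0x5584 = 0x06CC7
  0x6CC7 + 0x367C = 0x0A343
  0xA343 + 0xE25C = 0x1859F → wrap carry → 0x85A0
One's-complement sum = 0x85A0.
Checksum = ~0x85A0 & 0xFFFF = 0x7A5F.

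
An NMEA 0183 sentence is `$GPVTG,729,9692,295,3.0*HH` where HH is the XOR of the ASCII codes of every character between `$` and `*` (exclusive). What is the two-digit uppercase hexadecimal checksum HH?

79

XOR the ASCII codes of the payload characters:
  'G' = 0x47 → acc = 0x47
  'P' = 0x50 → acc = 0x17
  'V' = 0x56 → acc = 0x41
  'T' = 0x54 → acc = 0x15
  'G' = 0x47 → acc = 0x52
  ',' = 0x2C → acc = 0x7E
  '7' = 0x37 → acc = 0x49
  '2' = 0x32 → acc = 0x7B
  '9' = 0x39 → acc = 0x42
  ',' = 0x2C → acc = 0x6E
  '9' = 0x39 → acc = 0x57
  '6' = 0x36 → acc = 0x61
  '9' = 0x39 → acc = 0x58
  '2' = 0x32 → acc = 0x6A
  ',' = 0x2C → acc = 0x46
  '2' = 0x32 → acc = 0x74
  '9' = 0x39 → acc = 0x4D
  '5' = 0x35 → acc = 0x78
  ',' = 0x2C → acc = 0x54
  '3' = 0x33 → acc = 0x67
  '.' = 0x2E → acc = 0x49
  '0' = 0x30 → acc = 0x79
Checksum = 0x79.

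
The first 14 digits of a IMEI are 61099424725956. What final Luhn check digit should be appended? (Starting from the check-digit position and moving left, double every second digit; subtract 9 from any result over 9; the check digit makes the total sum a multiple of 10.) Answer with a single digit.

3

Partial digits right→left: 6 5 9 5 2 7 4 2 4 9 9 0 1 6
Double every second digit counting from the check-digit position (so the 1st, 3rd, 5th, ... of the partial from the right).
  doubled (with −9 where >9): 3 9 4 8 8 9 2 → sum 43
  kept as-is: 5 5 7 2 9 0 6 → sum 34
Total = 43 + 34 = 77.
Check digit = (10 − (77 mod 10)) mod 10 = 3.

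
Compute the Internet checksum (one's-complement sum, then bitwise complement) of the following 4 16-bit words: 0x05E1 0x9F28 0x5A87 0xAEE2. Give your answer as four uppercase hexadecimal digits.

One's-complement addition (fold any carry out of bit 15 back into bit 0):
  0x05E1 + 0x9F28 = 0x0A509
  0xA509 + 0x5A87 = 0x0FF90
  0xFF90 + 0xAEE2 = 0x1AE72 → wrap carry → 0xAE73
One's-complement sum = 0xAE73.
Checksum = ~0xAE73 & 0xFFFF = 0x518C.

518C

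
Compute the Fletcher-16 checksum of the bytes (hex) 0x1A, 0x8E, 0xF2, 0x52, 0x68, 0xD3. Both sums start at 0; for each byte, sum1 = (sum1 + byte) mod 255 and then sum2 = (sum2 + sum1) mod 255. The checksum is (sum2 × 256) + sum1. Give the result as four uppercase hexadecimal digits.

Running sums (mod 255):
  after byte 0 (0x1A): sum1=26, sum2=26
  after byte 1 (0x8E): sum1=168, sum2=194
  after byte 2 (0xF2): sum1=155, sum2=94
  after byte 3 (0x52): sum1=237, sum2=76
  after byte 4 (0x68): sum1=86, sum2=162
  after byte 5 (0xD3): sum1=42, sum2=204
Checksum = sum2·256 + sum1 = 204·256 + 42 = 52266 = 0xCC2A.

CC2A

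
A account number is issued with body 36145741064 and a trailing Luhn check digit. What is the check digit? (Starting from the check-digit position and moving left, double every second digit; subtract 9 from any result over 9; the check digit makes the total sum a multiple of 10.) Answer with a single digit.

1

Partial digits right→left: 4 6 0 1 4 7 5 4 1 6 3
Double every second digit counting from the check-digit position (so the 1st, 3rd, 5th, ... of the partial from the right).
  doubled (with −9 where >9): 8 0 8 1 2 6 → sum 25
  kept as-is: 6 1 7 4 6 → sum 24
Total = 25 + 24 = 49.
Check digit = (10 − (49 mod 10)) mod 10 = 1.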